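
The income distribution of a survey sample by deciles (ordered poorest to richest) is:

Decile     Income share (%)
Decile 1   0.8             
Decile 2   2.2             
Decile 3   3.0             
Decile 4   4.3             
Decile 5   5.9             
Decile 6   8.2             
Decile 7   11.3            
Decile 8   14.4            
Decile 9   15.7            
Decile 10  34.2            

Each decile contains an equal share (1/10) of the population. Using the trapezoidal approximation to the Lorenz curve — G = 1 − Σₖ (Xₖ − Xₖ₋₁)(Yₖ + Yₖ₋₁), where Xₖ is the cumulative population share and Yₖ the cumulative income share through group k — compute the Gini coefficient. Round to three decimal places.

Cumulative income shares Yₖ: 0.0080, 0.0300, 0.0600, 0.1030, 0.1620, 0.2440, 0.3570, 0.5010, 0.6580, 1.0000
Σ (Xₖ−Xₖ₋₁)(Yₖ+Yₖ₋₁) = (1/10)(0.0080+0.0000) + (1/10)(0.0300+0.0080) + (1/10)(0.0600+0.0300) + (1/10)(0.1030+0.0600) + (1/10)(0.1620+0.1030) + (1/10)(0.2440+0.1620) + (1/10)(0.3570+0.2440) + (1/10)(0.5010+0.3570) + (1/10)(0.6580+0.5010) + (1/10)(1.0000+0.6580)
  = 0.0008 + 0.0038 + 0.0090 + 0.0163 + 0.0265 + 0.0406 + 0.0601 + 0.0858 + 0.1159 + 0.1658 = 0.5246
G = 1 − 0.5246 = 0.4754

0.475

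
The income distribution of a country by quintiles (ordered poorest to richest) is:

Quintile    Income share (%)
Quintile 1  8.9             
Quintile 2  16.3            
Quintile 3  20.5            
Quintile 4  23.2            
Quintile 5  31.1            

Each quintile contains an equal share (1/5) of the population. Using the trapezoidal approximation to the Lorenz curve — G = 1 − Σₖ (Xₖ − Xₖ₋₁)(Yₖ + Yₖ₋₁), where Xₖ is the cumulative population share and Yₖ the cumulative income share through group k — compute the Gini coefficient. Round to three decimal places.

Cumulative income shares Yₖ: 0.0890, 0.2520, 0.4570, 0.6890, 1.0000
Σ (Xₖ−Xₖ₋₁)(Yₖ+Yₖ₋₁) = (1/5)(0.0890+0.0000) + (1/5)(0.2520+0.0890) + (1/5)(0.4570+0.2520) + (1/5)(0.6890+0.4570) + (1/5)(1.0000+0.6890)
  = 0.0178 + 0.0682 + 0.1418 + 0.2292 + 0.3378 = 0.7948
G = 1 − 0.7948 = 0.2052

0.205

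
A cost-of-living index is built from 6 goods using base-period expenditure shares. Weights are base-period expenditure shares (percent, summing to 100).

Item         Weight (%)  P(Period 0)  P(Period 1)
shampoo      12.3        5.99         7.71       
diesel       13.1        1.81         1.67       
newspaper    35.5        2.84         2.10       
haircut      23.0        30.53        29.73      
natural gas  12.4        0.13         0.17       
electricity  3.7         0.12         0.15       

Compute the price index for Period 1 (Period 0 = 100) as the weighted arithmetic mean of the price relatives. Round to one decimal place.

shampoo: 12.3 × (7.71/5.99) = 12.3 × 1.287145 = 15.8319
diesel: 13.1 × (1.67/1.81) = 13.1 × 0.922652 = 12.0867
newspaper: 35.5 × (2.10/2.84) = 35.5 × 0.739437 = 26.2500
haircut: 23.0 × (29.73/30.53) = 23.0 × 0.973796 = 22.3973
natural gas: 12.4 × (0.17/0.13) = 12.4 × 1.307692 = 16.2154
electricity: 3.7 × (0.15/0.12) = 3.7 × 1.250000 = 4.6250
Index = Σ wᵢ·(p₁ᵢ/p₀ᵢ) = 15.8319 + 12.0867 + 26.2500 + 22.3973 + 16.2154 + 4.6250 = 97.4063

97.4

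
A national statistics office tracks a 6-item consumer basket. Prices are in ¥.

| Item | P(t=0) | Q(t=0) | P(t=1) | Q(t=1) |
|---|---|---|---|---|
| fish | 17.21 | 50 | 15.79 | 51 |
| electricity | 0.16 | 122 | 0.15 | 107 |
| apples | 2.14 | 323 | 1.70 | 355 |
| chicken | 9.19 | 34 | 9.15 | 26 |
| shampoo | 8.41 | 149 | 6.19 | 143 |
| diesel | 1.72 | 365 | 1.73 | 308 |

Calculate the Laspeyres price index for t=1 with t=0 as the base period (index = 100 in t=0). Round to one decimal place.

85.6

Laspeyres price index uses base-period quantities as weights.
ΣP(t=1)·Q(t=0) = 15.79×50 + 0.15×122 + 1.70×323 + 9.15×34 + 6.19×149 + 1.73×365 = 789.5 + 18.3 + 549.1 + 311.1 + 922.31 + 631.45 = 3221.76
ΣP(t=0)·Q(t=0) = 17.21×50 + 0.16×122 + 2.14×323 + 9.19×34 + 8.41×149 + 1.72×365 = 860.5 + 19.52 + 691.22 + 312.46 + 1253.09 + 627.8 = 3764.59
Index = 3221.76 / 3764.59 × 100 = 85.5806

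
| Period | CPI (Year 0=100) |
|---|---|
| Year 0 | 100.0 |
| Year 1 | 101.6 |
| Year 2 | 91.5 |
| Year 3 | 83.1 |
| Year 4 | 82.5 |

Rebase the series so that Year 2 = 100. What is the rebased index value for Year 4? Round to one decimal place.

90.2

Rebased(Year 4) = 82.5 / 91.5 × 100 = 90.1639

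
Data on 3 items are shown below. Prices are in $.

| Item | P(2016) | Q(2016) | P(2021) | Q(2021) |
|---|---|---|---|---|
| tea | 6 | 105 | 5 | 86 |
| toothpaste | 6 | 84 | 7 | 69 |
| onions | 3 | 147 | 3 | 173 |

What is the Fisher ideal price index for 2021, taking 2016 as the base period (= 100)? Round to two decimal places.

98.75

Laspeyres component (base-period weights):
ΣP(2021)Q(2016) = 5×105 + 7×84 + 3×147 = 525 + 588 + 441 = 1554
ΣP(2016)Q(2016) = 6×105 + 6×84 + 3×147 = 630 + 504 + 441 = 1575
L = 1554 / 1575 × 100 = 98.6667
Paasche component (current-period weights):
ΣP(2021)Q(2021) = 5×86 + 7×69 + 3×173 = 430 + 483 + 519 = 1432
ΣP(2016)Q(2021) = 6×86 + 6×69 + 3×173 = 516 + 414 + 519 = 1449
P = 1432 / 1449 × 100 = 98.8268
Fisher = √(L × P) = √(98.6667 × 98.8268) = 98.7467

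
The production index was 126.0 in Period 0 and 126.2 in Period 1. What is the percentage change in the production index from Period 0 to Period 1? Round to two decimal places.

Change = (126.2 − 126.0) / 126.0 × 100
       = 0.2 / 126.0 × 100 = 0.1587%

0.16%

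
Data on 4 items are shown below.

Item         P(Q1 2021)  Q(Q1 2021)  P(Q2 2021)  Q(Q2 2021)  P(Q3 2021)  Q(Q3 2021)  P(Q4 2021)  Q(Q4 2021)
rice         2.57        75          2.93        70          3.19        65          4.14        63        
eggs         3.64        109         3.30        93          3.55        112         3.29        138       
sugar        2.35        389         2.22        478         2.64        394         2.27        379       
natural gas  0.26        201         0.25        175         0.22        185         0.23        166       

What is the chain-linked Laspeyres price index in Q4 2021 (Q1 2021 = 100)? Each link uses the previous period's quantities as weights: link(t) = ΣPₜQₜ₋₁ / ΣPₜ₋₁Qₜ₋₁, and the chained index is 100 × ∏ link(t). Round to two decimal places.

102.77

Link Q1 2021→Q2 2021:
ΣP(Q2 2021)Q(Q1 2021) = 2.93×75 + 3.30×109 + 2.22×389 + 0.25×201 = 219.75 + 359.7 + 863.58 + 50.25 = 1493.28
ΣP(Q1 2021)Q(Q1 2021) = 2.57×75 + 3.64×109 + 2.35×389 + 0.26×201 = 192.75 + 396.76 + 914.15 + 52.26 = 1555.92
link = 1493.28/1555.92 = 0.959741
Link Q2 2021→Q3 2021:
ΣP(Q3 2021)Q(Q2 2021) = 3.19×70 + 3.55×93 + 2.64×478 + 0.22×175 = 223.3 + 330.15 + 1261.92 + 38.5 = 1853.87
ΣP(Q2 2021)Q(Q2 2021) = 2.93×70 + 3.30×93 + 2.22×478 + 0.25×175 = 205.1 + 306.9 + 1061.16 + 43.75 = 1616.91
link = 1853.87/1616.91 = 1.146551
Link Q3 2021→Q4 2021:
ΣP(Q4 2021)Q(Q3 2021) = 4.14×65 + 3.29×112 + 2.27×394 + 0.23×185 = 269.1 + 368.48 + 894.38 + 42.55 = 1574.51
ΣP(Q3 2021)Q(Q3 2021) = 3.19×65 + 3.55×112 + 2.64×394 + 0.22×185 = 207.35 + 397.6 + 1040.16 + 40.7 = 1685.81
link = 1574.51/1685.81 = 0.933978
Chained index = 100 × 0.959741 × 1.146551 × 0.933978 = 102.7742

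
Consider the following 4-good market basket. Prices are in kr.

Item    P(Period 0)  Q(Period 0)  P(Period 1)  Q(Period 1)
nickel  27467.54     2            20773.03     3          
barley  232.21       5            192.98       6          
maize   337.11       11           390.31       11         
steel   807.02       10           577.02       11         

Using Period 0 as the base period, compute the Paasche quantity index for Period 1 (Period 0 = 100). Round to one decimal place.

141.0

Paasche quantity index uses current-period prices as weights.
ΣP(Period 1)·Q(Period 1) = 20773.03×3 + 192.98×6 + 390.31×11 + 577.02×11 = 62319.09 + 1157.88 + 4293.41 + 6347.22 = 74117.6
ΣP(Period 1)·Q(Period 0) = 20773.03×2 + 192.98×5 + 390.31×11 + 577.02×10 = 41546.06 + 964.9 + 4293.41 + 5770.2 = 52574.57
Index = 74117.6 / 52574.57 × 100 = 140.9761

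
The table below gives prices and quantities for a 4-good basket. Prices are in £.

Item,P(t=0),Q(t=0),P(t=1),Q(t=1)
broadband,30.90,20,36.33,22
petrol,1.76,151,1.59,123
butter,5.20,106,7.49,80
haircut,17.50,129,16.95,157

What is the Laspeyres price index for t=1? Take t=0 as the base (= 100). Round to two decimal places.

106.90

Laspeyres price index uses base-period quantities as weights.
ΣP(t=1)·Q(t=0) = 36.33×20 + 1.59×151 + 7.49×106 + 16.95×129 = 726.6 + 240.09 + 793.94 + 2186.55 = 3947.18
ΣP(t=0)·Q(t=0) = 30.90×20 + 1.76×151 + 5.20×106 + 17.50×129 = 618 + 265.76 + 551.2 + 2257.5 = 3692.46
Index = 3947.18 / 3692.46 × 100 = 106.8984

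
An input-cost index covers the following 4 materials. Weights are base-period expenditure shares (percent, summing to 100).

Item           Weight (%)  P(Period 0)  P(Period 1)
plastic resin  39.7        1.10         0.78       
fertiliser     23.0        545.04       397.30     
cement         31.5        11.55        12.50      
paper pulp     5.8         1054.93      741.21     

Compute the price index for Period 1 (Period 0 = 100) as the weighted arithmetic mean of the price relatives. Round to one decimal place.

83.1

plastic resin: 39.7 × (0.78/1.10) = 39.7 × 0.709091 = 28.1509
fertiliser: 23.0 × (397.30/545.04) = 23.0 × 0.728937 = 16.7656
cement: 31.5 × (12.50/11.55) = 31.5 × 1.082251 = 34.0909
paper pulp: 5.8 × (741.21/1054.93) = 5.8 × 0.702615 = 4.0752
Index = Σ wᵢ·(p₁ᵢ/p₀ᵢ) = 28.1509 + 16.7656 + 34.0909 + 4.0752 = 83.0825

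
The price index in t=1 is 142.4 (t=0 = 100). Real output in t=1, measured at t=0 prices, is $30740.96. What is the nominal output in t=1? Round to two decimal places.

43775.13

Nominal = Real × (Index/100) = 30740.96 × (142.4/100)
        = 30740.96 × 1.424 = 43775.1270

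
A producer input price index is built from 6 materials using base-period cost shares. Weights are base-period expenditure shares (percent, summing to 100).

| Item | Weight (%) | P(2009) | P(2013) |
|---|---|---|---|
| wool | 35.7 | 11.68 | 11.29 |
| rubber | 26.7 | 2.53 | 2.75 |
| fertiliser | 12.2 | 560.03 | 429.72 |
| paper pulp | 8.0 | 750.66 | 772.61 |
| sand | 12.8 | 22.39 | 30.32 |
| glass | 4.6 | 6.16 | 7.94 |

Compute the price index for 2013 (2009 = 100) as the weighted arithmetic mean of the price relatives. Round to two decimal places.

wool: 35.7 × (11.29/11.68) = 35.7 × 0.966610 = 34.5080
rubber: 26.7 × (2.75/2.53) = 26.7 × 1.086957 = 29.0217
fertiliser: 12.2 × (429.72/560.03) = 12.2 × 0.767316 = 9.3613
paper pulp: 8.0 × (772.61/750.66) = 8.0 × 1.029241 = 8.2339
sand: 12.8 × (30.32/22.39) = 12.8 × 1.354176 = 17.3335
glass: 4.6 × (7.94/6.16) = 4.6 × 1.288961 = 5.9292
Index = Σ wᵢ·(p₁ᵢ/p₀ᵢ) = 34.5080 + 29.0217 + 9.3613 + 8.2339 + 17.3335 + 5.9292 = 104.3876

104.39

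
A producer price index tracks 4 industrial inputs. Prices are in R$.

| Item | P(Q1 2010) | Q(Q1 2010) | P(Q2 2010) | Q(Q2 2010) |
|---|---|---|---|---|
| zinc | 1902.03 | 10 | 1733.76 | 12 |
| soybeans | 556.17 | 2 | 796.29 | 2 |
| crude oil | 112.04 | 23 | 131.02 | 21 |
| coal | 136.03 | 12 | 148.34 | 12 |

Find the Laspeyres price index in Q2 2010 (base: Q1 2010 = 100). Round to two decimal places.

Laspeyres price index uses base-period quantities as weights.
ΣP(Q2 2010)·Q(Q1 2010) = 1733.76×10 + 796.29×2 + 131.02×23 + 148.34×12 = 17337.6 + 1592.58 + 3013.46 + 1780.08 = 23723.72
ΣP(Q1 2010)·Q(Q1 2010) = 1902.03×10 + 556.17×2 + 112.04×23 + 136.03×12 = 19020.3 + 1112.34 + 2576.92 + 1632.36 = 24341.92
Index = 23723.72 / 24341.92 × 100 = 97.4603

97.46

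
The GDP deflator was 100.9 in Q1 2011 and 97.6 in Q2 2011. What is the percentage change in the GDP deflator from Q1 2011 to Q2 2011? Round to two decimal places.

Change = (97.6 − 100.9) / 100.9 × 100
       = -3.3 / 100.9 × 100 = -3.2706%

-3.27%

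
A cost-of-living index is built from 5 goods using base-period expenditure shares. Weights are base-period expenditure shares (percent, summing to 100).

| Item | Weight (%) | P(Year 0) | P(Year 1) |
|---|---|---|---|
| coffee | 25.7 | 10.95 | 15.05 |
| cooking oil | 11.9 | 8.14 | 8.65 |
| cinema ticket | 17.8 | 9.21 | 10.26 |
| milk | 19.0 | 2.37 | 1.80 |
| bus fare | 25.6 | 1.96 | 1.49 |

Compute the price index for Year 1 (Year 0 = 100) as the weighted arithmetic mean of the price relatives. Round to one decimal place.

101.7

coffee: 25.7 × (15.05/10.95) = 25.7 × 1.374429 = 35.3228
cooking oil: 11.9 × (8.65/8.14) = 11.9 × 1.062654 = 12.6456
cinema ticket: 17.8 × (10.26/9.21) = 17.8 × 1.114007 = 19.8293
milk: 19.0 × (1.80/2.37) = 19.0 × 0.759494 = 14.4304
bus fare: 25.6 × (1.49/1.96) = 25.6 × 0.760204 = 19.4612
Index = Σ wᵢ·(p₁ᵢ/p₀ᵢ) = 35.3228 + 12.6456 + 19.8293 + 14.4304 + 19.4612 = 101.6893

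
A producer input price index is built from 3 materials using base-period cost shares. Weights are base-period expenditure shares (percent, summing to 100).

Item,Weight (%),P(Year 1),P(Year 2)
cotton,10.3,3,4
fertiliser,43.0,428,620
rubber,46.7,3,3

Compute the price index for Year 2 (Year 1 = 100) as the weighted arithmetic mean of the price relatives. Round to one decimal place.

122.7

cotton: 10.3 × (4/3) = 10.3 × 1.333333 = 13.7333
fertiliser: 43.0 × (620/428) = 43.0 × 1.448598 = 62.2897
rubber: 46.7 × (3/3) = 46.7 × 1.000000 = 46.7000
Index = Σ wᵢ·(p₁ᵢ/p₀ᵢ) = 13.7333 + 62.2897 + 46.7000 = 122.7231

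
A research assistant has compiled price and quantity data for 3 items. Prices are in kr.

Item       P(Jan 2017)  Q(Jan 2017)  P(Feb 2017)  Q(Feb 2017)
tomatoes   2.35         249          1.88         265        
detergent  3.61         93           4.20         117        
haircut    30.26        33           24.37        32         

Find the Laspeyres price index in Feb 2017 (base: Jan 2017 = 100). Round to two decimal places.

Laspeyres price index uses base-period quantities as weights.
ΣP(Feb 2017)·Q(Jan 2017) = 1.88×249 + 4.20×93 + 24.37×33 = 468.12 + 390.6 + 804.21 = 1662.93
ΣP(Jan 2017)·Q(Jan 2017) = 2.35×249 + 3.61×93 + 30.26×33 = 585.15 + 335.73 + 998.58 = 1919.46
Index = 1662.93 / 1919.46 × 100 = 86.6353

86.64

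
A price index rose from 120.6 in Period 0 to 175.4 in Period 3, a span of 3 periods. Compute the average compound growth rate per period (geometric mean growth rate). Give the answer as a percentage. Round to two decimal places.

13.30%

Growth factor = (175.4/120.6)^(1/3) = (1.454395)^(1/3) = 1.132994
Growth rate = 1.132994 − 1 = 0.132994 = 13.2994%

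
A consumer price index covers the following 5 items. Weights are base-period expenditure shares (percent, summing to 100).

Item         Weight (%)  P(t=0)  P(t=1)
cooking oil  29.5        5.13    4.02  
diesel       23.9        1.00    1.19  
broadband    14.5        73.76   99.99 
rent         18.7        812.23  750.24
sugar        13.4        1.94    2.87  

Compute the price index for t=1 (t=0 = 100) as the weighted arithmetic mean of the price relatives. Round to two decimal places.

108.31

cooking oil: 29.5 × (4.02/5.13) = 29.5 × 0.783626 = 23.1170
diesel: 23.9 × (1.19/1.00) = 23.9 × 1.190000 = 28.4410
broadband: 14.5 × (99.99/73.76) = 14.5 × 1.355613 = 19.6564
rent: 18.7 × (750.24/812.23) = 18.7 × 0.923679 = 17.2728
sugar: 13.4 × (2.87/1.94) = 13.4 × 1.479381 = 19.8237
Index = Σ wᵢ·(p₁ᵢ/p₀ᵢ) = 23.1170 + 28.4410 + 19.6564 + 17.2728 + 19.8237 = 108.3109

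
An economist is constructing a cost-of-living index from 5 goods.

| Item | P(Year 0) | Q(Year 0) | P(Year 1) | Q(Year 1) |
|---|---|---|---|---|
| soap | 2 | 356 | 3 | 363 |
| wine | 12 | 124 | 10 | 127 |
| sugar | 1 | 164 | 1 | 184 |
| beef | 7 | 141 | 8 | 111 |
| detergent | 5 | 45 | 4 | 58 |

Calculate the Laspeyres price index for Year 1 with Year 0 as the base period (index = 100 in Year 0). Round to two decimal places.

105.70

Laspeyres price index uses base-period quantities as weights.
ΣP(Year 1)·Q(Year 0) = 3×356 + 10×124 + 1×164 + 8×141 + 4×45 = 1068 + 1240 + 164 + 1128 + 180 = 3780
ΣP(Year 0)·Q(Year 0) = 2×356 + 12×124 + 1×164 + 7×141 + 5×45 = 712 + 1488 + 164 + 987 + 225 = 3576
Index = 3780 / 3576 × 100 = 105.7047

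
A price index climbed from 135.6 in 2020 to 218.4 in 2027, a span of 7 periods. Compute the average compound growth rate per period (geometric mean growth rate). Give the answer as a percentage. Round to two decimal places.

Growth factor = (218.4/135.6)^(1/7) = (1.610619)^(1/7) = 1.070460
Growth rate = 1.070460 − 1 = 0.070460 = 7.0460%

7.05%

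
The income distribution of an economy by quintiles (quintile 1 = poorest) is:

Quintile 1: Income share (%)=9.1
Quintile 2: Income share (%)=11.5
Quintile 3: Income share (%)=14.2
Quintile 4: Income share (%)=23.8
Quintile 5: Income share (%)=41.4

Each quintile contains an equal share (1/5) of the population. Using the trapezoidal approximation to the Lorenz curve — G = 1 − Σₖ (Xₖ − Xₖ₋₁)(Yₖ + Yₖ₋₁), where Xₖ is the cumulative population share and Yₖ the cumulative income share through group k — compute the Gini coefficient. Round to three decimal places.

0.308

Cumulative income shares Yₖ: 0.0910, 0.2060, 0.3480, 0.5860, 1.0000
Σ (Xₖ−Xₖ₋₁)(Yₖ+Yₖ₋₁) = (1/5)(0.0910+0.0000) + (1/5)(0.2060+0.0910) + (1/5)(0.3480+0.2060) + (1/5)(0.5860+0.3480) + (1/5)(1.0000+0.5860)
  = 0.0182 + 0.0594 + 0.1108 + 0.1868 + 0.3172 = 0.6924
G = 1 − 0.6924 = 0.3076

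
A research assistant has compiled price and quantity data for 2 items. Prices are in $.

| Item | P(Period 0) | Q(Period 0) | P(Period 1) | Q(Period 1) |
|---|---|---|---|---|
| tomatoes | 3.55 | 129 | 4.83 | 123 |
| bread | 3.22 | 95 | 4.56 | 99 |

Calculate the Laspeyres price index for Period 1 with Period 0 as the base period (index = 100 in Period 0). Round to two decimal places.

138.28

Laspeyres price index uses base-period quantities as weights.
ΣP(Period 1)·Q(Period 0) = 4.83×129 + 4.56×95 = 623.07 + 433.2 = 1056.27
ΣP(Period 0)·Q(Period 0) = 3.55×129 + 3.22×95 = 457.95 + 305.9 = 763.85
Index = 1056.27 / 763.85 × 100 = 138.2824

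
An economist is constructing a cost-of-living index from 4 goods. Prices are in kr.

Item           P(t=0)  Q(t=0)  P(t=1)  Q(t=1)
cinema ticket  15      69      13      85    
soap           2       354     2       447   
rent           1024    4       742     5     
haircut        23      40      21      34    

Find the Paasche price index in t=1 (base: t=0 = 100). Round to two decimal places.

Paasche price index uses current-period quantities as weights.
ΣP(t=1)·Q(t=1) = 13×85 + 2×447 + 742×5 + 21×34 = 1105 + 894 + 3710 + 714 = 6423
ΣP(t=0)·Q(t=1) = 15×85 + 2×447 + 1024×5 + 23×34 = 1275 + 894 + 5120 + 782 = 8071
Index = 6423 / 8071 × 100 = 79.5812

79.58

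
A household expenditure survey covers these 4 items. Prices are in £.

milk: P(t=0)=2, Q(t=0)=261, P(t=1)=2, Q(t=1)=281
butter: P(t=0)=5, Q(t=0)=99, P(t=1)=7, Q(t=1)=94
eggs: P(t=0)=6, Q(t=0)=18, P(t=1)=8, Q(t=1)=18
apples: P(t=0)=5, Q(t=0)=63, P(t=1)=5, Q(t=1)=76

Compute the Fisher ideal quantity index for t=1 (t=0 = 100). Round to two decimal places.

104.87

Laspeyres component (base-period weights):
ΣP(t=0)Q(t=1) = 2×281 + 5×94 + 6×18 + 5×76 = 562 + 470 + 108 + 380 = 1520
ΣP(t=0)Q(t=0) = 2×261 + 5×99 + 6×18 + 5×63 = 522 + 495 + 108 + 315 = 1440
L = 1520 / 1440 × 100 = 105.5556
Paasche component (current-period weights):
ΣP(t=1)Q(t=1) = 2×281 + 7×94 + 8×18 + 5×76 = 562 + 658 + 144 + 380 = 1744
ΣP(t=1)Q(t=0) = 2×261 + 7×99 + 8×18 + 5×63 = 522 + 693 + 144 + 315 = 1674
P = 1744 / 1674 × 100 = 104.1816
Fisher = √(L × P) = √(105.5556 × 104.1816) = 104.8663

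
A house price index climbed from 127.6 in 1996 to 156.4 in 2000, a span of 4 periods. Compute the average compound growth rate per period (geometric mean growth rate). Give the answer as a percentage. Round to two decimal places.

Growth factor = (156.4/127.6)^(1/4) = (1.225705)^(1/4) = 1.052196
Growth rate = 1.052196 − 1 = 0.052196 = 5.2196%

5.22%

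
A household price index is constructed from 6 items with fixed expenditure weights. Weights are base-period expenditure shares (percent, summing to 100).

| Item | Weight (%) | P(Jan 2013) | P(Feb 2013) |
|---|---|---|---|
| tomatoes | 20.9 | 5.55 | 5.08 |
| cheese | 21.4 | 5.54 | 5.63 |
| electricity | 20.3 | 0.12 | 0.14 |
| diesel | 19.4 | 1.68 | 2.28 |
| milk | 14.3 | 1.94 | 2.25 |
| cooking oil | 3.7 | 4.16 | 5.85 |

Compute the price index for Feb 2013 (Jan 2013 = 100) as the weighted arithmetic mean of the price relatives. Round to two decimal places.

112.68

tomatoes: 20.9 × (5.08/5.55) = 20.9 × 0.915315 = 19.1301
cheese: 21.4 × (5.63/5.54) = 21.4 × 1.016245 = 21.7477
electricity: 20.3 × (0.14/0.12) = 20.3 × 1.166667 = 23.6833
diesel: 19.4 × (2.28/1.68) = 19.4 × 1.357143 = 26.3286
milk: 14.3 × (2.25/1.94) = 14.3 × 1.159794 = 16.5851
cooking oil: 3.7 × (5.85/4.16) = 3.7 × 1.406250 = 5.2031
Index = Σ wᵢ·(p₁ᵢ/p₀ᵢ) = 19.1301 + 21.7477 + 23.6833 + 26.3286 + 16.5851 + 5.2031 = 112.6778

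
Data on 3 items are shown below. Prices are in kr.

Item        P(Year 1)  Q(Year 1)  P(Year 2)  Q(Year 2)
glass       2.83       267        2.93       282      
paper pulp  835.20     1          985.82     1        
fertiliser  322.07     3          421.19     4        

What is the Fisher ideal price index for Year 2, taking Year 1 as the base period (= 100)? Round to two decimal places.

Laspeyres component (base-period weights):
ΣP(Year 2)Q(Year 1) = 2.93×267 + 985.82×1 + 421.19×3 = 782.31 + 985.82 + 1263.57 = 3031.7
ΣP(Year 1)Q(Year 1) = 2.83×267 + 835.20×1 + 322.07×3 = 755.61 + 835.2 + 966.21 = 2557.02
L = 3031.7 / 2557.02 × 100 = 118.5638
Paasche component (current-period weights):
ΣP(Year 2)Q(Year 2) = 2.93×282 + 985.82×1 + 421.19×4 = 826.26 + 985.82 + 1684.76 = 3496.84
ΣP(Year 1)Q(Year 2) = 2.83×282 + 835.20×1 + 322.07×4 = 798.06 + 835.2 + 1288.28 = 2921.54
P = 3496.84 / 2921.54 × 100 = 119.6917
Fisher = √(L × P) = √(118.5638 × 119.6917) = 119.1264

119.13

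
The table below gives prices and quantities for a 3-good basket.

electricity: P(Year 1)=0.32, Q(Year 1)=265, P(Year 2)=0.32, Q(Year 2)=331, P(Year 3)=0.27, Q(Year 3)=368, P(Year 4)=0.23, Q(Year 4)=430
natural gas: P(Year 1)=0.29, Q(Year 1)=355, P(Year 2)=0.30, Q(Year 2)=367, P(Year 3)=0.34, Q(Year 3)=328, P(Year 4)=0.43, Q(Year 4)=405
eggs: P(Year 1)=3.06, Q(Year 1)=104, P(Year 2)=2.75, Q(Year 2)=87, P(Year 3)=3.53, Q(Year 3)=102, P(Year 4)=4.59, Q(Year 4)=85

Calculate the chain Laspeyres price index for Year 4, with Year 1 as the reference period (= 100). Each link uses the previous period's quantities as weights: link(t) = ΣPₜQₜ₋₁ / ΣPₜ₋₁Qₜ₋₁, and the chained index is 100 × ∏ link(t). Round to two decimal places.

131.26

Link Year 1→Year 2:
ΣP(Year 2)Q(Year 1) = 0.32×265 + 0.30×355 + 2.75×104 = 84.8 + 106.5 + 286 = 477.3
ΣP(Year 1)Q(Year 1) = 0.32×265 + 0.29×355 + 3.06×104 = 84.8 + 102.95 + 318.24 = 505.99
link = 477.3/505.99 = 0.943299
Link Year 2→Year 3:
ΣP(Year 3)Q(Year 2) = 0.27×331 + 0.34×367 + 3.53×87 = 89.37 + 124.78 + 307.11 = 521.26
ΣP(Year 2)Q(Year 2) = 0.32×331 + 0.30×367 + 2.75×87 = 105.92 + 110.1 + 239.25 = 455.27
link = 521.26/455.27 = 1.144947
Link Year 3→Year 4:
ΣP(Year 4)Q(Year 3) = 0.23×368 + 0.43×328 + 4.59×102 = 84.64 + 141.04 + 468.18 = 693.86
ΣP(Year 3)Q(Year 3) = 0.27×368 + 0.34×328 + 3.53×102 = 99.36 + 111.52 + 360.06 = 570.94
link = 693.86/570.94 = 1.215294
Chained index = 100 × 0.943299 × 1.144947 × 1.215294 = 131.2551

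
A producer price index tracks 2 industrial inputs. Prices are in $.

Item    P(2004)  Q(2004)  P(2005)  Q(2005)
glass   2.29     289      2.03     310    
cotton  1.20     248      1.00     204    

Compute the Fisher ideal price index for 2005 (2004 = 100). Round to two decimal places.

Laspeyres component (base-period weights):
ΣP(2005)Q(2004) = 2.03×289 + 1.00×248 = 586.67 + 248 = 834.67
ΣP(2004)Q(2004) = 2.29×289 + 1.20×248 = 661.81 + 297.6 = 959.41
L = 834.67 / 959.41 × 100 = 86.9983
Paasche component (current-period weights):
ΣP(2005)Q(2005) = 2.03×310 + 1.00×204 = 629.3 + 204 = 833.3
ΣP(2004)Q(2005) = 2.29×310 + 1.20×204 = 709.9 + 244.8 = 954.7
P = 833.3 / 954.7 × 100 = 87.2840
Fisher = √(L × P) = √(86.9983 × 87.2840) = 87.1410

87.14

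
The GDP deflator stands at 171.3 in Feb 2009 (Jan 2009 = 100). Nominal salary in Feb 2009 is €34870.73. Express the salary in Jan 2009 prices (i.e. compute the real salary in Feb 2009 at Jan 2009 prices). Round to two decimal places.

Real = Nominal ÷ (Index/100) = 34870.73 ÷ (171.3/100)
     = 34870.73 ÷ 1.713 = 20356.5266

20356.53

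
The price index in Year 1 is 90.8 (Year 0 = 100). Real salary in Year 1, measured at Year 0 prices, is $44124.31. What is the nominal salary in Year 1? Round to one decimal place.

40064.9

Nominal = Real × (Index/100) = 44124.31 × (90.8/100)
        = 44124.31 × 0.908 = 40064.8735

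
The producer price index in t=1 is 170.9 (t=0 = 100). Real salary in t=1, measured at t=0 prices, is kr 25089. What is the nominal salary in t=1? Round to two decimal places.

42877.10

Nominal = Real × (Index/100) = 25089 × (170.9/100)
        = 25089 × 1.709 = 42877.1010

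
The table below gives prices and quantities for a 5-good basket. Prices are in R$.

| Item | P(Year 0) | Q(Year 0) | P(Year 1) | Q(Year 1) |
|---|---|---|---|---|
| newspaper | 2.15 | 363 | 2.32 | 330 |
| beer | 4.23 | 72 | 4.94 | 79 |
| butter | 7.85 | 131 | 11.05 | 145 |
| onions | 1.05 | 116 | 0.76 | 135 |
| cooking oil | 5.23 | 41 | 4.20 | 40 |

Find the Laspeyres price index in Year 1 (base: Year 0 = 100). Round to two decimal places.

118.62

Laspeyres price index uses base-period quantities as weights.
ΣP(Year 1)·Q(Year 0) = 2.32×363 + 4.94×72 + 11.05×131 + 0.76×116 + 4.20×41 = 842.16 + 355.68 + 1447.55 + 88.16 + 172.2 = 2905.75
ΣP(Year 0)·Q(Year 0) = 2.15×363 + 4.23×72 + 7.85×131 + 1.05×116 + 5.23×41 = 780.45 + 304.56 + 1028.35 + 121.8 + 214.43 = 2449.59
Index = 2905.75 / 2449.59 × 100 = 118.6219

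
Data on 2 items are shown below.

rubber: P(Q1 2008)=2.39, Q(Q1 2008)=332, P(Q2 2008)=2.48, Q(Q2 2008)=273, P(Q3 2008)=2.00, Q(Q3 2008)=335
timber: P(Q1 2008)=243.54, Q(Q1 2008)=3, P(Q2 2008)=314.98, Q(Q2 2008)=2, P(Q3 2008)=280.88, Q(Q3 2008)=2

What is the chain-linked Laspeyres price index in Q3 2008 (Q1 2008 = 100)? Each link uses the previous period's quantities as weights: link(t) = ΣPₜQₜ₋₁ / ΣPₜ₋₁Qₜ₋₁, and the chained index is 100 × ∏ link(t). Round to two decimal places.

98.34

Link Q1 2008→Q2 2008:
ΣP(Q2 2008)Q(Q1 2008) = 2.48×332 + 314.98×3 = 823.36 + 944.94 = 1768.3
ΣP(Q1 2008)Q(Q1 2008) = 2.39×332 + 243.54×3 = 793.48 + 730.62 = 1524.1
link = 1768.3/1524.1 = 1.160226
Link Q2 2008→Q3 2008:
ΣP(Q3 2008)Q(Q2 2008) = 2.00×273 + 280.88×2 = 546 + 561.76 = 1107.76
ΣP(Q2 2008)Q(Q2 2008) = 2.48×273 + 314.98×2 = 677.04 + 629.96 = 1307
link = 1107.76/1307 = 0.847559
Chained index = 100 × 1.160226 × 0.847559 = 98.3360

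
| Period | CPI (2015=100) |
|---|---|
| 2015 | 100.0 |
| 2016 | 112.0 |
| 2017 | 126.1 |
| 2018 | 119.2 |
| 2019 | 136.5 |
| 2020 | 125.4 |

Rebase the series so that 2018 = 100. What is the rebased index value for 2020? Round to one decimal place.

Rebased(2020) = 125.4 / 119.2 × 100 = 105.2013

105.2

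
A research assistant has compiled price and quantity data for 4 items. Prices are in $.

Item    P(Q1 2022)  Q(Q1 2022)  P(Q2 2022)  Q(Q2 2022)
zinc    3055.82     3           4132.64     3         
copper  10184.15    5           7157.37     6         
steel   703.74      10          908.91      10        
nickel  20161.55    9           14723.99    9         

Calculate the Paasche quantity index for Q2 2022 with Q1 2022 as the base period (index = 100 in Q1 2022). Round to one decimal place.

103.8

Paasche quantity index uses current-period prices as weights.
ΣP(Q2 2022)·Q(Q2 2022) = 4132.64×3 + 7157.37×6 + 908.91×10 + 14723.99×9 = 12397.92 + 42944.22 + 9089.1 + 132515.91 = 196947.15
ΣP(Q2 2022)·Q(Q1 2022) = 4132.64×3 + 7157.37×5 + 908.91×10 + 14723.99×9 = 12397.92 + 35786.85 + 9089.1 + 132515.91 = 189789.78
Index = 196947.15 / 189789.78 × 100 = 103.7712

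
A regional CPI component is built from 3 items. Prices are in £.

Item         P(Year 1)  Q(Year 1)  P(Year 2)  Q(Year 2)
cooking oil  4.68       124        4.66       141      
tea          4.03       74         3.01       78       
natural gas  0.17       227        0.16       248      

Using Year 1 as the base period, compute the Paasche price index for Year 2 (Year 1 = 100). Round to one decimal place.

91.7

Paasche price index uses current-period quantities as weights.
ΣP(Year 2)·Q(Year 2) = 4.66×141 + 3.01×78 + 0.16×248 = 657.06 + 234.78 + 39.68 = 931.52
ΣP(Year 1)·Q(Year 2) = 4.68×141 + 4.03×78 + 0.17×248 = 659.88 + 314.34 + 42.16 = 1016.38
Index = 931.52 / 1016.38 × 100 = 91.6508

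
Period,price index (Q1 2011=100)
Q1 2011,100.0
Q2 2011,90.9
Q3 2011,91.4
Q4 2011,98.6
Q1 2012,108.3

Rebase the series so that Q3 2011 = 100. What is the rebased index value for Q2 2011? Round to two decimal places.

99.45

Rebased(Q2 2011) = 90.9 / 91.4 × 100 = 99.4530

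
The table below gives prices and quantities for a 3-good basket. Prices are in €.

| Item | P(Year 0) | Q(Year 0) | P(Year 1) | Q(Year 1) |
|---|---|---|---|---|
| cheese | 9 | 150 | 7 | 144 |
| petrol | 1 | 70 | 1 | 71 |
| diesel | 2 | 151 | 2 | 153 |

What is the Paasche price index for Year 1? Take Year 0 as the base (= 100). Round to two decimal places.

82.79

Paasche price index uses current-period quantities as weights.
ΣP(Year 1)·Q(Year 1) = 7×144 + 1×71 + 2×153 = 1008 + 71 + 306 = 1385
ΣP(Year 0)·Q(Year 1) = 9×144 + 1×71 + 2×153 = 1296 + 71 + 306 = 1673
Index = 1385 / 1673 × 100 = 82.7854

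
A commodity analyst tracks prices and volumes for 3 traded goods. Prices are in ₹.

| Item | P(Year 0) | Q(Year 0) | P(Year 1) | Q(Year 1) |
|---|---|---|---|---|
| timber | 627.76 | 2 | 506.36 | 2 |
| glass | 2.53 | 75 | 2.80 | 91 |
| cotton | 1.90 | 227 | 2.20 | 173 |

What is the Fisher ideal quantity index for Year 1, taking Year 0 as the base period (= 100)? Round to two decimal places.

96.20

Laspeyres component (base-period weights):
ΣP(Year 0)Q(Year 1) = 627.76×2 + 2.53×91 + 1.90×173 = 1255.52 + 230.23 + 328.7 = 1814.45
ΣP(Year 0)Q(Year 0) = 627.76×2 + 2.53×75 + 1.90×227 = 1255.52 + 189.75 + 431.3 = 1876.57
L = 1814.45 / 1876.57 × 100 = 96.6897
Paasche component (current-period weights):
ΣP(Year 1)Q(Year 1) = 506.36×2 + 2.80×91 + 2.20×173 = 1012.72 + 254.8 + 380.6 = 1648.12
ΣP(Year 1)Q(Year 0) = 506.36×2 + 2.80×75 + 2.20×227 = 1012.72 + 210 + 499.4 = 1722.12
P = 1648.12 / 1722.12 × 100 = 95.7030
Fisher = √(L × P) = √(96.6897 × 95.7030) = 96.1951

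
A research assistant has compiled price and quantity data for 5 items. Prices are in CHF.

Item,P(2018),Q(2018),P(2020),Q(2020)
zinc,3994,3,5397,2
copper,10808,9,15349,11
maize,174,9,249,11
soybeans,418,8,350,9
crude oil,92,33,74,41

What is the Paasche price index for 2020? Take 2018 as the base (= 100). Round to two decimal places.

138.31

Paasche price index uses current-period quantities as weights.
ΣP(2020)·Q(2020) = 5397×2 + 15349×11 + 249×11 + 350×9 + 74×41 = 10794 + 168839 + 2739 + 3150 + 3034 = 188556
ΣP(2018)·Q(2020) = 3994×2 + 10808×11 + 174×11 + 418×9 + 92×41 = 7988 + 118888 + 1914 + 3762 + 3772 = 136324
Index = 188556 / 136324 × 100 = 138.3146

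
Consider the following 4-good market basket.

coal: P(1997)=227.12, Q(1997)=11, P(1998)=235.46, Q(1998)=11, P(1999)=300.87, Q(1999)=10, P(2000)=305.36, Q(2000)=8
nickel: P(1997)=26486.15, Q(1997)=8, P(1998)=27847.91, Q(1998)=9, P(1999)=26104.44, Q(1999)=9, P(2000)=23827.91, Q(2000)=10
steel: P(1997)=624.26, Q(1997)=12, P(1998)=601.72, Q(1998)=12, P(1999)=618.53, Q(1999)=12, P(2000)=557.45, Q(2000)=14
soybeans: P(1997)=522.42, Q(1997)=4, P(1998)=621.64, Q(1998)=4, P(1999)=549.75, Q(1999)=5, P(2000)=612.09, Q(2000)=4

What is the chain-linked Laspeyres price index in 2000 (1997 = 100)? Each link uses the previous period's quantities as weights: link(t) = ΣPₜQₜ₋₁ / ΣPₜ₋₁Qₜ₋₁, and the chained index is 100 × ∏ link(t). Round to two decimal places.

90.63

Link 1997→1998:
ΣP(1998)Q(1997) = 235.46×11 + 27847.91×8 + 601.72×12 + 621.64×4 = 2590.06 + 222783.28 + 7220.64 + 2486.56 = 235080.54
ΣP(1997)Q(1997) = 227.12×11 + 26486.15×8 + 624.26×12 + 522.42×4 = 2498.32 + 211889.2 + 7491.12 + 2089.68 = 223968.32
link = 235080.54/223968.32 = 1.049615
Link 1998→1999:
ΣP(1999)Q(1998) = 300.87×11 + 26104.44×9 + 618.53×12 + 549.75×4 = 3309.57 + 234939.96 + 7422.36 + 2199 = 247870.89
ΣP(1998)Q(1998) = 235.46×11 + 27847.91×9 + 601.72×12 + 621.64×4 = 2590.06 + 250631.19 + 7220.64 + 2486.56 = 262928.45
link = 247870.89/262928.45 = 0.942731
Link 1999→2000:
ΣP(2000)Q(1999) = 305.36×10 + 23827.91×9 + 557.45×12 + 612.09×5 = 3053.6 + 214451.19 + 6689.4 + 3060.45 = 227254.64
ΣP(1999)Q(1999) = 300.87×10 + 26104.44×9 + 618.53×12 + 549.75×5 = 3008.7 + 234939.96 + 7422.36 + 2748.75 = 248119.77
link = 227254.64/248119.77 = 0.915907
Chained index = 100 × 1.049615 × 0.942731 × 0.915907 = 90.6295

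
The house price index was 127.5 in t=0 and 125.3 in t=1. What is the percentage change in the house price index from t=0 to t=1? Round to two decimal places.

-1.73%

Change = (125.3 − 127.5) / 127.5 × 100
       = -2.2 / 127.5 × 100 = -1.7255%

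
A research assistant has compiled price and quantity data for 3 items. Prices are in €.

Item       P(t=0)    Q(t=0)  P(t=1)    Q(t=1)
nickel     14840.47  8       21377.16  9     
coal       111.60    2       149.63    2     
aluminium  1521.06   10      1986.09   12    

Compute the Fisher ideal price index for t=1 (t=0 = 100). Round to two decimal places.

Laspeyres component (base-period weights):
ΣP(t=1)Q(t=0) = 21377.16×8 + 149.63×2 + 1986.09×10 = 171017.28 + 299.26 + 19860.9 = 191177.44
ΣP(t=0)Q(t=0) = 14840.47×8 + 111.60×2 + 1521.06×10 = 118723.76 + 223.2 + 15210.6 = 134157.56
L = 191177.44 / 134157.56 × 100 = 142.5022
Paasche component (current-period weights):
ΣP(t=1)Q(t=1) = 21377.16×9 + 149.63×2 + 1986.09×12 = 192394.44 + 299.26 + 23833.08 = 216526.78
ΣP(t=0)Q(t=1) = 14840.47×9 + 111.60×2 + 1521.06×12 = 133564.23 + 223.2 + 18252.72 = 152040.15
P = 216526.78 / 152040.15 × 100 = 142.4142
Fisher = √(L × P) = √(142.5022 × 142.4142) = 142.4582

142.46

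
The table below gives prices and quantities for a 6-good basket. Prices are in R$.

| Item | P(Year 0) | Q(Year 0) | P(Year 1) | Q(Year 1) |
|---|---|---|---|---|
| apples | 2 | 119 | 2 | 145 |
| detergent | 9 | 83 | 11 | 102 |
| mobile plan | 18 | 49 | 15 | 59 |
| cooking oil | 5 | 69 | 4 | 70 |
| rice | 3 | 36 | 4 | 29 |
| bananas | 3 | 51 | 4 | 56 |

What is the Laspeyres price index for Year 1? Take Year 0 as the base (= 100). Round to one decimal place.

Laspeyres price index uses base-period quantities as weights.
ΣP(Year 1)·Q(Year 0) = 2×119 + 11×83 + 15×49 + 4×69 + 4×36 + 4×51 = 238 + 913 + 735 + 276 + 144 + 204 = 2510
ΣP(Year 0)·Q(Year 0) = 2×119 + 9×83 + 18×49 + 5×69 + 3×36 + 3×51 = 238 + 747 + 882 + 345 + 108 + 153 = 2473
Index = 2510 / 2473 × 100 = 101.4962

101.5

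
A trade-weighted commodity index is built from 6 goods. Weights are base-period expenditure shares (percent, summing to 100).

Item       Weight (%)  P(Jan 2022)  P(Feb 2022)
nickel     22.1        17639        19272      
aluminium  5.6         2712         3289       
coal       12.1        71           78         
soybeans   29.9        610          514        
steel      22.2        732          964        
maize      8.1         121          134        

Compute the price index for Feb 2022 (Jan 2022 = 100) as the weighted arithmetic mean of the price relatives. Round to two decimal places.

nickel: 22.1 × (19272/17639) = 22.1 × 1.092579 = 24.1460
aluminium: 5.6 × (3289/2712) = 5.6 × 1.212758 = 6.7914
coal: 12.1 × (78/71) = 12.1 × 1.098592 = 13.2930
soybeans: 29.9 × (514/610) = 29.9 × 0.842623 = 25.1944
steel: 22.2 × (964/732) = 22.2 × 1.316940 = 29.2361
maize: 8.1 × (134/121) = 8.1 × 1.107438 = 8.9702
Index = Σ wᵢ·(p₁ᵢ/p₀ᵢ) = 24.1460 + 6.7914 + 13.2930 + 25.1944 + 29.2361 + 8.9702 = 107.6311

107.63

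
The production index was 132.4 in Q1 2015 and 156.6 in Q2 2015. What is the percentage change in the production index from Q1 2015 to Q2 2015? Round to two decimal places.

Change = (156.6 − 132.4) / 132.4 × 100
       = 24.2 / 132.4 × 100 = 18.2779%

18.28%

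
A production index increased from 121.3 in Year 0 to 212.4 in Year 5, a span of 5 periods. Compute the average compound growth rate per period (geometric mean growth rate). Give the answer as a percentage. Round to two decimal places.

Growth factor = (212.4/121.3)^(1/5) = (1.751031)^(1/5) = 1.118559
Growth rate = 1.118559 − 1 = 0.118559 = 11.8559%

11.86%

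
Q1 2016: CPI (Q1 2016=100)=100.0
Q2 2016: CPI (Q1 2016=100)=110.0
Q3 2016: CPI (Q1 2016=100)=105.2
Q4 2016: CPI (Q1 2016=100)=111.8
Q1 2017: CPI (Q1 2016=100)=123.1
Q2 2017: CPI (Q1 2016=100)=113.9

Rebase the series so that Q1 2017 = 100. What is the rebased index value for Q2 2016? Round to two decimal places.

89.36

Rebased(Q2 2016) = 110.0 / 123.1 × 100 = 89.3582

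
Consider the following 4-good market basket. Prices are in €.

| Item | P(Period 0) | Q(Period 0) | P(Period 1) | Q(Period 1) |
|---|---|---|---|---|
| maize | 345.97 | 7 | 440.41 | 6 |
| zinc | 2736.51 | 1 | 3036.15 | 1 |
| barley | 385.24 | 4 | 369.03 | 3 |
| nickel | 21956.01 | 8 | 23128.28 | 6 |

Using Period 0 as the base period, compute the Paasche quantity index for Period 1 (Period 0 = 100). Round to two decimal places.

75.57

Paasche quantity index uses current-period prices as weights.
ΣP(Period 1)·Q(Period 1) = 440.41×6 + 3036.15×1 + 369.03×3 + 23128.28×6 = 2642.46 + 3036.15 + 1107.09 + 138769.68 = 145555.38
ΣP(Period 1)·Q(Period 0) = 440.41×7 + 3036.15×1 + 369.03×4 + 23128.28×8 = 3082.87 + 3036.15 + 1476.12 + 185026.24 = 192621.38
Index = 145555.38 / 192621.38 × 100 = 75.5655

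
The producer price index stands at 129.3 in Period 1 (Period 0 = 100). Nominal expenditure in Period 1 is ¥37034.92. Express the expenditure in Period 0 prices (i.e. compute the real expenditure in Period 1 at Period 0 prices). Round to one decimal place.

28642.6

Real = Nominal ÷ (Index/100) = 37034.92 ÷ (129.3/100)
     = 37034.92 ÷ 1.293 = 28642.6295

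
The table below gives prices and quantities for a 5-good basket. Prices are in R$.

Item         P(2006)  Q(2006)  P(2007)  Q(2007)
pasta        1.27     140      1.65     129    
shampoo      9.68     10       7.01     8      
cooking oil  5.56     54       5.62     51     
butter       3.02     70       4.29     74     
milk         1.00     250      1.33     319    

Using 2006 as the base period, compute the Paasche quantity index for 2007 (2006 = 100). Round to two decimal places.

Paasche quantity index uses current-period prices as weights.
ΣP(2007)·Q(2007) = 1.65×129 + 7.01×8 + 5.62×51 + 4.29×74 + 1.33×319 = 212.85 + 56.08 + 286.62 + 317.46 + 424.27 = 1297.28
ΣP(2007)·Q(2006) = 1.65×140 + 7.01×10 + 5.62×54 + 4.29×70 + 1.33×250 = 231 + 70.1 + 303.48 + 300.3 + 332.5 = 1237.38
Index = 1297.28 / 1237.38 × 100 = 104.8409

104.84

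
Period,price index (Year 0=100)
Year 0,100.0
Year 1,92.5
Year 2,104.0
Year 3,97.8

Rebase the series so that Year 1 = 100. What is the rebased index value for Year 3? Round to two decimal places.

105.73

Rebased(Year 3) = 97.8 / 92.5 × 100 = 105.7297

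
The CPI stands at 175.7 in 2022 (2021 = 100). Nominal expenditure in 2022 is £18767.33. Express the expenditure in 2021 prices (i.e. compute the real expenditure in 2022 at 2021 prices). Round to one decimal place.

Real = Nominal ÷ (Index/100) = 18767.33 ÷ (175.7/100)
     = 18767.33 ÷ 1.757 = 10681.4627

10681.5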